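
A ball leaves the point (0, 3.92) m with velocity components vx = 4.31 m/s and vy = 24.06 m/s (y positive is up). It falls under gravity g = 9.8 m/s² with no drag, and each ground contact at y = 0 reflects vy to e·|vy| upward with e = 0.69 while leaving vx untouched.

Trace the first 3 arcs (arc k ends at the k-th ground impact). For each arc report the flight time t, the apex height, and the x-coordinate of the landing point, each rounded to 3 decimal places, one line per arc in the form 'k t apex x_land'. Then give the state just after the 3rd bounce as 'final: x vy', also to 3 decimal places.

Arc 1: start y=3.920, vy=24.060 → t=5.068, apex=33.455, x_land=21.843, impact vy=-25.607
  bounce: vy ← 0.69·25.607 = 17.669
Arc 2: start y=0.000, vy=17.669 → t=3.606, apex=15.928, x_land=37.385, impact vy=-17.669
  bounce: vy ← 0.69·17.669 = 12.191
Arc 3: start y=0.000, vy=12.191 → t=2.488, apex=7.583, x_land=48.108, impact vy=-12.191
  bounce: vy ← 0.69·12.191 = 8.412

1 5.068 33.455 21.843
2 3.606 15.928 37.385
3 2.488 7.583 48.108
final: 48.108 8.412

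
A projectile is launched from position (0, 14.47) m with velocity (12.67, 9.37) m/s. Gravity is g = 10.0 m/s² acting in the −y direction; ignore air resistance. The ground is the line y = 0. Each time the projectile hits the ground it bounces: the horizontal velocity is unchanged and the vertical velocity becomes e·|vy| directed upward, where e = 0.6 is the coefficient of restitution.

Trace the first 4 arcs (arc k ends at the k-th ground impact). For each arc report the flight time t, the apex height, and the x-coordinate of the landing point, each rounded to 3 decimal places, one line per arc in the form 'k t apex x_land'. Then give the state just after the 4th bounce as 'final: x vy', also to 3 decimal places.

Arc 1: start y=14.470, vy=9.370 → t=2.879, apex=18.860, x_land=36.479, impact vy=-19.422
  bounce: vy ← 0.6·19.422 = 11.653
Arc 2: start y=0.000, vy=11.653 → t=2.331, apex=6.790, x_land=66.007, impact vy=-11.653
  bounce: vy ← 0.6·11.653 = 6.992
Arc 3: start y=0.000, vy=6.992 → t=1.398, apex=2.444, x_land=83.725, impact vy=-6.992
  bounce: vy ← 0.6·6.992 = 4.195
Arc 4: start y=0.000, vy=4.195 → t=0.839, apex=0.880, x_land=94.355, impact vy=-4.195
  bounce: vy ← 0.6·4.195 = 2.517

1 2.879 18.860 36.479
2 2.331 6.790 66.007
3 1.398 2.444 83.725
4 0.839 0.880 94.355
final: 94.355 2.517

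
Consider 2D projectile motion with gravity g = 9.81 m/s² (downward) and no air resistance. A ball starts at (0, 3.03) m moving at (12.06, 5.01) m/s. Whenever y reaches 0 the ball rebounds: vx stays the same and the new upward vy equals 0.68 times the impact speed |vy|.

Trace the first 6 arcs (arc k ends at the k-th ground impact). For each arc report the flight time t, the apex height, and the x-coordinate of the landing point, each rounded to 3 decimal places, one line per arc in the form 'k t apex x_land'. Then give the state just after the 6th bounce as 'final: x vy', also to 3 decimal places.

1 1.448 4.309 17.463
2 1.275 1.993 32.836
3 0.867 0.921 43.290
4 0.589 0.426 50.399
5 0.401 0.197 55.233
6 0.273 0.091 58.520
final: 58.520 0.909

Arc 1: start y=3.030, vy=5.010 → t=1.448, apex=4.309, x_land=17.463, impact vy=-9.195
  bounce: vy ← 0.68·9.195 = 6.253
Arc 2: start y=0.000, vy=6.253 → t=1.275, apex=1.993, x_land=32.836, impact vy=-6.253
  bounce: vy ← 0.68·6.253 = 4.252
Arc 3: start y=0.000, vy=4.252 → t=0.867, apex=0.921, x_land=43.290, impact vy=-4.252
  bounce: vy ← 0.68·4.252 = 2.891
Arc 4: start y=0.000, vy=2.891 → t=0.589, apex=0.426, x_land=50.399, impact vy=-2.891
  bounce: vy ← 0.68·2.891 = 1.966
Arc 5: start y=0.000, vy=1.966 → t=0.401, apex=0.197, x_land=55.233, impact vy=-1.966
  bounce: vy ← 0.68·1.966 = 1.337
Arc 6: start y=0.000, vy=1.337 → t=0.273, apex=0.091, x_land=58.520, impact vy=-1.337
  bounce: vy ← 0.68·1.337 = 0.909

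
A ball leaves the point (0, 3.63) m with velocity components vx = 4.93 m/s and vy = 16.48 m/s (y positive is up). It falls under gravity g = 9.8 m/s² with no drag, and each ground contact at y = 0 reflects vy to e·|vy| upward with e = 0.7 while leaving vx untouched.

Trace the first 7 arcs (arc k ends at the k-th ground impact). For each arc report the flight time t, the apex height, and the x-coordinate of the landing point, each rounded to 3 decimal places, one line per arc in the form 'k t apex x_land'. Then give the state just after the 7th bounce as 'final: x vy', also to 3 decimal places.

1 3.571 17.487 17.604
2 2.645 8.568 30.642
3 1.851 4.199 39.769
4 1.296 2.057 46.158
5 0.907 1.008 50.630
6 0.635 0.494 53.761
7 0.445 0.242 55.952
final: 55.952 1.525

Arc 1: start y=3.630, vy=16.480 → t=3.571, apex=17.487, x_land=17.604, impact vy=-18.513
  bounce: vy ← 0.7·18.513 = 12.959
Arc 2: start y=0.000, vy=12.959 → t=2.645, apex=8.568, x_land=30.642, impact vy=-12.959
  bounce: vy ← 0.7·12.959 = 9.071
Arc 3: start y=0.000, vy=9.071 → t=1.851, apex=4.199, x_land=39.769, impact vy=-9.071
  bounce: vy ← 0.7·9.071 = 6.350
Arc 4: start y=0.000, vy=6.350 → t=1.296, apex=2.057, x_land=46.158, impact vy=-6.350
  bounce: vy ← 0.7·6.350 = 4.445
Arc 5: start y=0.000, vy=4.445 → t=0.907, apex=1.008, x_land=50.630, impact vy=-4.445
  bounce: vy ← 0.7·4.445 = 3.112
Arc 6: start y=0.000, vy=3.112 → t=0.635, apex=0.494, x_land=53.761, impact vy=-3.112
  bounce: vy ← 0.7·3.112 = 2.178
Arc 7: start y=0.000, vy=2.178 → t=0.445, apex=0.242, x_land=55.952, impact vy=-2.178
  bounce: vy ← 0.7·2.178 = 1.525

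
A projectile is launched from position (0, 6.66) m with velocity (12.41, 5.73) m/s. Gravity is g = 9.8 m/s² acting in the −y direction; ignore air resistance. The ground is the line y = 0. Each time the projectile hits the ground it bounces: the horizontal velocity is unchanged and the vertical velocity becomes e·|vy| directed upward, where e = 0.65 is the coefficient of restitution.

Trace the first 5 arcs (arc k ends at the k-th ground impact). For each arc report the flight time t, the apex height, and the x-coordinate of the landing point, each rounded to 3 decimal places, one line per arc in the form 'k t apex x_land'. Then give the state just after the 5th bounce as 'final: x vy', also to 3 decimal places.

1 1.889 8.335 23.442
2 1.696 3.522 44.483
3 1.102 1.488 58.160
4 0.716 0.629 67.050
5 0.466 0.266 72.828
final: 72.828 1.483

Arc 1: start y=6.660, vy=5.730 → t=1.889, apex=8.335, x_land=23.442, impact vy=-12.782
  bounce: vy ← 0.65·12.782 = 8.308
Arc 2: start y=0.000, vy=8.308 → t=1.696, apex=3.522, x_land=44.483, impact vy=-8.308
  bounce: vy ← 0.65·8.308 = 5.400
Arc 3: start y=0.000, vy=5.400 → t=1.102, apex=1.488, x_land=58.160, impact vy=-5.400
  bounce: vy ← 0.65·5.400 = 3.510
Arc 4: start y=0.000, vy=3.510 → t=0.716, apex=0.629, x_land=67.050, impact vy=-3.510
  bounce: vy ← 0.65·3.510 = 2.282
Arc 5: start y=0.000, vy=2.282 → t=0.466, apex=0.266, x_land=72.828, impact vy=-2.282
  bounce: vy ← 0.65·2.282 = 1.483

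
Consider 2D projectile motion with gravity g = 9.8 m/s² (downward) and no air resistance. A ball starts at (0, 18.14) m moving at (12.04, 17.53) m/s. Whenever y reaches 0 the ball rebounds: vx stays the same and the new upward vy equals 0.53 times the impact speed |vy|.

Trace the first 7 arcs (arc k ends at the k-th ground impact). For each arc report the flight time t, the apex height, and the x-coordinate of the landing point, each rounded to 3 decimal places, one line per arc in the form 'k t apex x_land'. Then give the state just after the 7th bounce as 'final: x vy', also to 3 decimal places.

1 4.416 33.819 53.167
2 2.785 9.500 86.696
3 1.476 2.668 104.466
4 0.782 0.750 113.884
5 0.415 0.211 118.875
6 0.220 0.059 121.521
7 0.116 0.017 122.923
final: 122.923 0.302

Arc 1: start y=18.140, vy=17.530 → t=4.416, apex=33.819, x_land=53.167, impact vy=-25.746
  bounce: vy ← 0.53·25.746 = 13.645
Arc 2: start y=0.000, vy=13.645 → t=2.785, apex=9.500, x_land=86.696, impact vy=-13.645
  bounce: vy ← 0.53·13.645 = 7.232
Arc 3: start y=0.000, vy=7.232 → t=1.476, apex=2.668, x_land=104.466, impact vy=-7.232
  bounce: vy ← 0.53·7.232 = 3.833
Arc 4: start y=0.000, vy=3.833 → t=0.782, apex=0.750, x_land=113.884, impact vy=-3.833
  bounce: vy ← 0.53·3.833 = 2.031
Arc 5: start y=0.000, vy=2.031 → t=0.415, apex=0.211, x_land=118.875, impact vy=-2.031
  bounce: vy ← 0.53·2.031 = 1.077
Arc 6: start y=0.000, vy=1.077 → t=0.220, apex=0.059, x_land=121.521, impact vy=-1.077
  bounce: vy ← 0.53·1.077 = 0.571
Arc 7: start y=0.000, vy=0.571 → t=0.116, apex=0.017, x_land=122.923, impact vy=-0.571
  bounce: vy ← 0.53·0.571 = 0.302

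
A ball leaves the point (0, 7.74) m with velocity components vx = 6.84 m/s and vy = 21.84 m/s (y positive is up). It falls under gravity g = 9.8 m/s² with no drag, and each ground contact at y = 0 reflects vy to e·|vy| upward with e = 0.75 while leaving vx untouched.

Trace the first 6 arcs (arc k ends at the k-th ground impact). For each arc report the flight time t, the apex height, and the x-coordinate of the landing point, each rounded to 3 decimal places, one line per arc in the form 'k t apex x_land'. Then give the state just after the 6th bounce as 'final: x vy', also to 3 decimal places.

1 4.787 32.076 32.744
2 3.838 18.043 58.994
3 2.878 10.149 78.682
4 2.159 5.709 93.448
5 1.619 3.211 104.523
6 1.214 1.806 112.829
final: 112.829 4.463

Arc 1: start y=7.740, vy=21.840 → t=4.787, apex=32.076, x_land=32.744, impact vy=-25.074
  bounce: vy ← 0.75·25.074 = 18.805
Arc 2: start y=0.000, vy=18.805 → t=3.838, apex=18.043, x_land=58.994, impact vy=-18.805
  bounce: vy ← 0.75·18.805 = 14.104
Arc 3: start y=0.000, vy=14.104 → t=2.878, apex=10.149, x_land=78.682, impact vy=-14.104
  bounce: vy ← 0.75·14.104 = 10.578
Arc 4: start y=0.000, vy=10.578 → t=2.159, apex=5.709, x_land=93.448, impact vy=-10.578
  bounce: vy ← 0.75·10.578 = 7.933
Arc 5: start y=0.000, vy=7.933 → t=1.619, apex=3.211, x_land=104.523, impact vy=-7.933
  bounce: vy ← 0.75·7.933 = 5.950
Arc 6: start y=0.000, vy=5.950 → t=1.214, apex=1.806, x_land=112.829, impact vy=-5.950
  bounce: vy ← 0.75·5.950 = 4.463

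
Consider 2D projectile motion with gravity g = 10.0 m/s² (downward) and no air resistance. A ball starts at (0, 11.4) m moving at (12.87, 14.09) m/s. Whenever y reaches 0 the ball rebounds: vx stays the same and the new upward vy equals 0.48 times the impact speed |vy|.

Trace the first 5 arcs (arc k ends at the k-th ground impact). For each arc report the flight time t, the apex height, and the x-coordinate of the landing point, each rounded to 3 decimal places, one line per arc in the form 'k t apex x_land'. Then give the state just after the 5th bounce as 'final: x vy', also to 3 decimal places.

Arc 1: start y=11.400, vy=14.090 → t=3.474, apex=21.326, x_land=44.714, impact vy=-20.653
  bounce: vy ← 0.48·20.653 = 9.913
Arc 2: start y=0.000, vy=9.913 → t=1.983, apex=4.914, x_land=70.230, impact vy=-9.913
  bounce: vy ← 0.48·9.913 = 4.758
Arc 3: start y=0.000, vy=4.758 → t=0.952, apex=1.132, x_land=82.478, impact vy=-4.758
  bounce: vy ← 0.48·4.758 = 2.284
Arc 4: start y=0.000, vy=2.284 → t=0.457, apex=0.261, x_land=88.357, impact vy=-2.284
  bounce: vy ← 0.48·2.284 = 1.096
Arc 5: start y=0.000, vy=1.096 → t=0.219, apex=0.060, x_land=91.179, impact vy=-1.096
  bounce: vy ← 0.48·1.096 = 0.526

1 3.474 21.326 44.714
2 1.983 4.914 70.230
3 0.952 1.132 82.478
4 0.457 0.261 88.357
5 0.219 0.060 91.179
final: 91.179 0.526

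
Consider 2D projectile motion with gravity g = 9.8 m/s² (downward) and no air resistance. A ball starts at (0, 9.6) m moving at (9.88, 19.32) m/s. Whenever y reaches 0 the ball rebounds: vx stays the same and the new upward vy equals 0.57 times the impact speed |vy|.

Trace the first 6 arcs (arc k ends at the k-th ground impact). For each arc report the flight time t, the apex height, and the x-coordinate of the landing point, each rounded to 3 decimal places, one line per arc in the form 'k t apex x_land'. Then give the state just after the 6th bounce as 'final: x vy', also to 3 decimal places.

Arc 1: start y=9.600, vy=19.320 → t=4.389, apex=28.644, x_land=43.365, impact vy=-23.694
  bounce: vy ← 0.57·23.694 = 13.506
Arc 2: start y=0.000, vy=13.506 → t=2.756, apex=9.306, x_land=70.598, impact vy=-13.506
  bounce: vy ← 0.57·13.506 = 7.698
Arc 3: start y=0.000, vy=7.698 → t=1.571, apex=3.024, x_land=86.120, impact vy=-7.698
  bounce: vy ← 0.57·7.698 = 4.388
Arc 4: start y=0.000, vy=4.388 → t=0.896, apex=0.982, x_land=94.968, impact vy=-4.388
  bounce: vy ← 0.57·4.388 = 2.501
Arc 5: start y=0.000, vy=2.501 → t=0.510, apex=0.319, x_land=100.011, impact vy=-2.501
  bounce: vy ← 0.57·2.501 = 1.426
Arc 6: start y=0.000, vy=1.426 → t=0.291, apex=0.104, x_land=102.885, impact vy=-1.426
  bounce: vy ← 0.57·1.426 = 0.813

1 4.389 28.644 43.365
2 2.756 9.306 70.598
3 1.571 3.024 86.120
4 0.896 0.982 94.968
5 0.510 0.319 100.011
6 0.291 0.104 102.885
final: 102.885 0.813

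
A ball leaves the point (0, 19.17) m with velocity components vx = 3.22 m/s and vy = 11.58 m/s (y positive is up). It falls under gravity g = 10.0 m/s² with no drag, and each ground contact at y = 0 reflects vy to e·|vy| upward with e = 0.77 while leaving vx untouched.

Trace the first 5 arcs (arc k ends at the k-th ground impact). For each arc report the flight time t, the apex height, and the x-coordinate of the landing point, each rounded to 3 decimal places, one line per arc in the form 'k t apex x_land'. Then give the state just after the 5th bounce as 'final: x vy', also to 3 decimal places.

Arc 1: start y=19.170, vy=11.580 → t=3.433, apex=25.875, x_land=11.054, impact vy=-22.749
  bounce: vy ← 0.77·22.749 = 17.516
Arc 2: start y=0.000, vy=17.516 → t=3.503, apex=15.341, x_land=22.334, impact vy=-17.516
  bounce: vy ← 0.77·17.516 = 13.488
Arc 3: start y=0.000, vy=13.488 → t=2.698, apex=9.096, x_land=31.020, impact vy=-13.488
  bounce: vy ← 0.77·13.488 = 10.385
Arc 4: start y=0.000, vy=10.385 → t=2.077, apex=5.393, x_land=37.709, impact vy=-10.385
  bounce: vy ← 0.77·10.385 = 7.997
Arc 5: start y=0.000, vy=7.997 → t=1.599, apex=3.197, x_land=42.859, impact vy=-7.997
  bounce: vy ← 0.77·7.997 = 6.158

1 3.433 25.875 11.054
2 3.503 15.341 22.334
3 2.698 9.096 31.020
4 2.077 5.393 37.709
5 1.599 3.197 42.859
final: 42.859 6.158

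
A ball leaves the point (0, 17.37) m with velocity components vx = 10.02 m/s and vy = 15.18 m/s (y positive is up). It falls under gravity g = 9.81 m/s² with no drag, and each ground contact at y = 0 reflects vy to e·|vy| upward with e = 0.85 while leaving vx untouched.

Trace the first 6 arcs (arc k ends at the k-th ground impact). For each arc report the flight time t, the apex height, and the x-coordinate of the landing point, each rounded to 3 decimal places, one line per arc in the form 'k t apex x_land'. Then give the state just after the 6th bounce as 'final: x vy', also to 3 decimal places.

1 3.984 29.115 39.917
2 4.142 21.035 81.418
3 3.521 15.198 116.693
4 2.992 10.981 146.677
5 2.544 7.933 172.164
6 2.162 5.732 193.827
final: 193.827 9.014

Arc 1: start y=17.370, vy=15.180 → t=3.984, apex=29.115, x_land=39.917, impact vy=-23.900
  bounce: vy ← 0.85·23.900 = 20.315
Arc 2: start y=0.000, vy=20.315 → t=4.142, apex=21.035, x_land=81.418, impact vy=-20.315
  bounce: vy ← 0.85·20.315 = 17.268
Arc 3: start y=0.000, vy=17.268 → t=3.521, apex=15.198, x_land=116.693, impact vy=-17.268
  bounce: vy ← 0.85·17.268 = 14.678
Arc 4: start y=0.000, vy=14.678 → t=2.992, apex=10.981, x_land=146.677, impact vy=-14.678
  bounce: vy ← 0.85·14.678 = 12.476
Arc 5: start y=0.000, vy=12.476 → t=2.544, apex=7.933, x_land=172.164, impact vy=-12.476
  bounce: vy ← 0.85·12.476 = 10.605
Arc 6: start y=0.000, vy=10.605 → t=2.162, apex=5.732, x_land=193.827, impact vy=-10.605
  bounce: vy ← 0.85·10.605 = 9.014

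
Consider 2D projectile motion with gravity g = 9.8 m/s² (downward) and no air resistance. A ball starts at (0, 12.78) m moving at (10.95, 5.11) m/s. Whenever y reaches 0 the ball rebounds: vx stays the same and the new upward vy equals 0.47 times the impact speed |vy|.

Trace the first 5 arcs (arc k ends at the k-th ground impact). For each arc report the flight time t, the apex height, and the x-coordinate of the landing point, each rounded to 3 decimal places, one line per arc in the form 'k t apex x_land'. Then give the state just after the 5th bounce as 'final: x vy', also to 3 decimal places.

Arc 1: start y=12.780, vy=5.110 → t=2.218, apex=14.112, x_land=24.293, impact vy=-16.631
  bounce: vy ← 0.47·16.631 = 7.817
Arc 2: start y=0.000, vy=7.817 → t=1.595, apex=3.117, x_land=41.761, impact vy=-7.817
  bounce: vy ← 0.47·7.817 = 3.674
Arc 3: start y=0.000, vy=3.674 → t=0.750, apex=0.689, x_land=49.970, impact vy=-3.674
  bounce: vy ← 0.47·3.674 = 1.727
Arc 4: start y=0.000, vy=1.727 → t=0.352, apex=0.152, x_land=53.829, impact vy=-1.727
  bounce: vy ← 0.47·1.727 = 0.812
Arc 5: start y=0.000, vy=0.812 → t=0.166, apex=0.034, x_land=55.643, impact vy=-0.812
  bounce: vy ← 0.47·0.812 = 0.381

1 2.218 14.112 24.293
2 1.595 3.117 41.761
3 0.750 0.689 49.970
4 0.352 0.152 53.829
5 0.166 0.034 55.643
final: 55.643 0.381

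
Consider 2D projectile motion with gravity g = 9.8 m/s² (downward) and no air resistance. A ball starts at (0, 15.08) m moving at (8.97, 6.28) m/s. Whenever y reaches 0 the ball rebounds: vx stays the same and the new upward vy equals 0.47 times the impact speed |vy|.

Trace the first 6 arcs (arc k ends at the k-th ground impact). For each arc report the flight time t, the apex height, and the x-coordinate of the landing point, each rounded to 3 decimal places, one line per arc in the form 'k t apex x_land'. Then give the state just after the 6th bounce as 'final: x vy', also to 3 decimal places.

1 2.508 17.092 22.501
2 1.756 3.776 38.249
3 0.825 0.834 45.650
4 0.388 0.184 49.129
5 0.182 0.041 50.764
6 0.086 0.009 51.533
final: 51.533 0.197

Arc 1: start y=15.080, vy=6.280 → t=2.508, apex=17.092, x_land=22.501, impact vy=-18.303
  bounce: vy ← 0.47·18.303 = 8.602
Arc 2: start y=0.000, vy=8.602 → t=1.756, apex=3.776, x_land=38.249, impact vy=-8.602
  bounce: vy ← 0.47·8.602 = 4.043
Arc 3: start y=0.000, vy=4.043 → t=0.825, apex=0.834, x_land=45.650, impact vy=-4.043
  bounce: vy ← 0.47·4.043 = 1.900
Arc 4: start y=0.000, vy=1.900 → t=0.388, apex=0.184, x_land=49.129, impact vy=-1.900
  bounce: vy ← 0.47·1.900 = 0.893
Arc 5: start y=0.000, vy=0.893 → t=0.182, apex=0.041, x_land=50.764, impact vy=-0.893
  bounce: vy ← 0.47·0.893 = 0.420
Arc 6: start y=0.000, vy=0.420 → t=0.086, apex=0.009, x_land=51.533, impact vy=-0.420
  bounce: vy ← 0.47·0.420 = 0.197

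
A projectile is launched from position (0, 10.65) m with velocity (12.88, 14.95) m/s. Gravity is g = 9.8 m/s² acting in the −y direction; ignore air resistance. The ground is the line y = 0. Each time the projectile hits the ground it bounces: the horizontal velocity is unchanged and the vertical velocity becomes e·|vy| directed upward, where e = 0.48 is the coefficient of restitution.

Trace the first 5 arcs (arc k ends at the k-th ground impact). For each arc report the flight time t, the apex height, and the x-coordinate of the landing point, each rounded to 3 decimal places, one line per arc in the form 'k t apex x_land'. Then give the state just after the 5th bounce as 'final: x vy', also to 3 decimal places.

Arc 1: start y=10.650, vy=14.950 → t=3.647, apex=22.053, x_land=46.973, impact vy=-20.790
  bounce: vy ← 0.48·20.790 = 9.979
Arc 2: start y=0.000, vy=9.979 → t=2.037, apex=5.081, x_land=73.205, impact vy=-9.979
  bounce: vy ← 0.48·9.979 = 4.790
Arc 3: start y=0.000, vy=4.790 → t=0.978, apex=1.171, x_land=85.796, impact vy=-4.790
  bounce: vy ← 0.48·4.790 = 2.299
Arc 4: start y=0.000, vy=2.299 → t=0.469, apex=0.270, x_land=91.840, impact vy=-2.299
  bounce: vy ← 0.48·2.299 = 1.104
Arc 5: start y=0.000, vy=1.104 → t=0.225, apex=0.062, x_land=94.741, impact vy=-1.104
  bounce: vy ← 0.48·1.104 = 0.530

1 3.647 22.053 46.973
2 2.037 5.081 73.205
3 0.978 1.171 85.796
4 0.469 0.270 91.840
5 0.225 0.062 94.741
final: 94.741 0.530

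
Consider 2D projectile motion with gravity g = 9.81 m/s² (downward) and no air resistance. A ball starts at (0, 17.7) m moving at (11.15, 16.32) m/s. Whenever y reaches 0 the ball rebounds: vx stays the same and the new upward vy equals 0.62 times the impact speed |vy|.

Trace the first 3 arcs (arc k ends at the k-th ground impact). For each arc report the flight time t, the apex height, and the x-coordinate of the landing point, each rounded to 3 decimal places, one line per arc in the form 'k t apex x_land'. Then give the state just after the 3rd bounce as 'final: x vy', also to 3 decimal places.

Arc 1: start y=17.700, vy=16.320 → t=4.189, apex=31.275, x_land=46.704, impact vy=-24.771
  bounce: vy ← 0.62·24.771 = 15.358
Arc 2: start y=0.000, vy=15.358 → t=3.131, apex=12.022, x_land=81.616, impact vy=-15.358
  bounce: vy ← 0.62·15.358 = 9.522
Arc 3: start y=0.000, vy=9.522 → t=1.941, apex=4.621, x_land=103.262, impact vy=-9.522
  bounce: vy ← 0.62·9.522 = 5.904

1 4.189 31.275 46.704
2 3.131 12.022 81.616
3 1.941 4.621 103.262
final: 103.262 5.904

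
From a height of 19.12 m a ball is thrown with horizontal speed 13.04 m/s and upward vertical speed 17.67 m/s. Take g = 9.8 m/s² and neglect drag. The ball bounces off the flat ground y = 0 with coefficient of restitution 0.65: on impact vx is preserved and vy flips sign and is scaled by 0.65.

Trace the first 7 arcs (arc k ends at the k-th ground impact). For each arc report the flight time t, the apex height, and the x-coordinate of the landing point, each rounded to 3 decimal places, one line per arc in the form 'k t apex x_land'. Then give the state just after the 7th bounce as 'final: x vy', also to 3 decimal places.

1 4.478 35.050 58.388
2 3.477 14.809 103.726
3 2.260 6.257 133.196
4 1.469 2.643 152.352
5 0.955 1.117 164.803
6 0.621 0.472 172.896
7 0.403 0.199 178.157
final: 178.157 1.285

Arc 1: start y=19.120, vy=17.670 → t=4.478, apex=35.050, x_land=58.388, impact vy=-26.210
  bounce: vy ← 0.65·26.210 = 17.037
Arc 2: start y=0.000, vy=17.037 → t=3.477, apex=14.809, x_land=103.726, impact vy=-17.037
  bounce: vy ← 0.65·17.037 = 11.074
Arc 3: start y=0.000, vy=11.074 → t=2.260, apex=6.257, x_land=133.196, impact vy=-11.074
  bounce: vy ← 0.65·11.074 = 7.198
Arc 4: start y=0.000, vy=7.198 → t=1.469, apex=2.643, x_land=152.352, impact vy=-7.198
  bounce: vy ← 0.65·7.198 = 4.679
Arc 5: start y=0.000, vy=4.679 → t=0.955, apex=1.117, x_land=164.803, impact vy=-4.679
  bounce: vy ← 0.65·4.679 = 3.041
Arc 6: start y=0.000, vy=3.041 → t=0.621, apex=0.472, x_land=172.896, impact vy=-3.041
  bounce: vy ← 0.65·3.041 = 1.977
Arc 7: start y=0.000, vy=1.977 → t=0.403, apex=0.199, x_land=178.157, impact vy=-1.977
  bounce: vy ← 0.65·1.977 = 1.285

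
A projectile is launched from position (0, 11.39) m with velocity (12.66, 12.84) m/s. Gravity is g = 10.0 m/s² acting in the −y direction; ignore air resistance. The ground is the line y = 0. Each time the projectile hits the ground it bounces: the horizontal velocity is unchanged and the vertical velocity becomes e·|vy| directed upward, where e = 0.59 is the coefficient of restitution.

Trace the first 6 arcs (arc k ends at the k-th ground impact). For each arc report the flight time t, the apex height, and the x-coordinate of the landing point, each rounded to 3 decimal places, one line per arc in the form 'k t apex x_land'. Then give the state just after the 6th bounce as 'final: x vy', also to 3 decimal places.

1 3.266 19.633 41.342
2 2.338 6.834 70.945
3 1.380 2.379 88.410
4 0.814 0.828 98.715
5 0.480 0.288 104.794
6 0.283 0.100 108.381
final: 108.381 0.836

Arc 1: start y=11.390, vy=12.840 → t=3.266, apex=19.633, x_land=41.342, impact vy=-19.816
  bounce: vy ← 0.59·19.816 = 11.691
Arc 2: start y=0.000, vy=11.691 → t=2.338, apex=6.834, x_land=70.945, impact vy=-11.691
  bounce: vy ← 0.59·11.691 = 6.898
Arc 3: start y=0.000, vy=6.898 → t=1.380, apex=2.379, x_land=88.410, impact vy=-6.898
  bounce: vy ← 0.59·6.898 = 4.070
Arc 4: start y=0.000, vy=4.070 → t=0.814, apex=0.828, x_land=98.715, impact vy=-4.070
  bounce: vy ← 0.59·4.070 = 2.401
Arc 5: start y=0.000, vy=2.401 → t=0.480, apex=0.288, x_land=104.794, impact vy=-2.401
  bounce: vy ← 0.59·2.401 = 1.417
Arc 6: start y=0.000, vy=1.417 → t=0.283, apex=0.100, x_land=108.381, impact vy=-1.417
  bounce: vy ← 0.59·1.417 = 0.836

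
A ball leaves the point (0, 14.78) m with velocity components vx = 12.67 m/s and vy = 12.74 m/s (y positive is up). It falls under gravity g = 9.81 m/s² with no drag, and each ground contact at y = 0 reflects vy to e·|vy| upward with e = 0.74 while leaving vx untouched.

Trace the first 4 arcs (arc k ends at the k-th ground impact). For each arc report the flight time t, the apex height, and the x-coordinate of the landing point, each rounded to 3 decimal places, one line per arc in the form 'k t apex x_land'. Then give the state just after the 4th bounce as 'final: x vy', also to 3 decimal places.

Arc 1: start y=14.780, vy=12.740 → t=3.467, apex=23.053, x_land=43.922, impact vy=-21.267
  bounce: vy ← 0.74·21.267 = 15.738
Arc 2: start y=0.000, vy=15.738 → t=3.208, apex=12.624, x_land=84.573, impact vy=-15.738
  bounce: vy ← 0.74·15.738 = 11.646
Arc 3: start y=0.000, vy=11.646 → t=2.374, apex=6.913, x_land=114.655, impact vy=-11.646
  bounce: vy ← 0.74·11.646 = 8.618
Arc 4: start y=0.000, vy=8.618 → t=1.757, apex=3.785, x_land=136.916, impact vy=-8.618
  bounce: vy ← 0.74·8.618 = 6.377

1 3.467 23.053 43.922
2 3.208 12.624 84.573
3 2.374 6.913 114.655
4 1.757 3.785 136.916
final: 136.916 6.377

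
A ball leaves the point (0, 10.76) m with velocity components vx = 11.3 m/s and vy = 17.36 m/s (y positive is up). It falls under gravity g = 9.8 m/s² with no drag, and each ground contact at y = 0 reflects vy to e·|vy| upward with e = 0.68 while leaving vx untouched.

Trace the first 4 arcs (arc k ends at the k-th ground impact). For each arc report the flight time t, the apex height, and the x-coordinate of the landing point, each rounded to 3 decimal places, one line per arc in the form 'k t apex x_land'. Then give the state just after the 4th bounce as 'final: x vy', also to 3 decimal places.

Arc 1: start y=10.760, vy=17.360 → t=4.081, apex=26.136, x_land=46.115, impact vy=-22.633
  bounce: vy ← 0.68·22.633 = 15.391
Arc 2: start y=0.000, vy=15.391 → t=3.141, apex=12.085, x_land=81.607, impact vy=-15.391
  bounce: vy ← 0.68·15.391 = 10.466
Arc 3: start y=0.000, vy=10.466 → t=2.136, apex=5.588, x_land=105.742, impact vy=-10.466
  bounce: vy ← 0.68·10.466 = 7.117
Arc 4: start y=0.000, vy=7.117 → t=1.452, apex=2.584, x_land=122.154, impact vy=-7.117
  bounce: vy ← 0.68·7.117 = 4.839

1 4.081 26.136 46.115
2 3.141 12.085 81.607
3 2.136 5.588 105.742
4 1.452 2.584 122.154
final: 122.154 4.839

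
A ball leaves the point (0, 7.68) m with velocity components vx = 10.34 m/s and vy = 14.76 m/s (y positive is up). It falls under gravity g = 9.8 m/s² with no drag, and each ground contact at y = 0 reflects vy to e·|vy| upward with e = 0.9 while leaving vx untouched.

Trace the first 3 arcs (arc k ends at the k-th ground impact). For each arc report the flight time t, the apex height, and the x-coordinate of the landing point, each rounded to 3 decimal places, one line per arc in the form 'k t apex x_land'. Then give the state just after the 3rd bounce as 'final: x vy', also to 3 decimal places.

1 3.465 18.795 35.824
2 3.525 15.224 72.276
3 3.173 12.332 105.083
final: 105.083 13.992

Arc 1: start y=7.680, vy=14.760 → t=3.465, apex=18.795, x_land=35.824, impact vy=-19.193
  bounce: vy ← 0.9·19.193 = 17.274
Arc 2: start y=0.000, vy=17.274 → t=3.525, apex=15.224, x_land=72.276, impact vy=-17.274
  bounce: vy ← 0.9·17.274 = 15.547
Arc 3: start y=0.000, vy=15.547 → t=3.173, apex=12.332, x_land=105.083, impact vy=-15.547
  bounce: vy ← 0.9·15.547 = 13.992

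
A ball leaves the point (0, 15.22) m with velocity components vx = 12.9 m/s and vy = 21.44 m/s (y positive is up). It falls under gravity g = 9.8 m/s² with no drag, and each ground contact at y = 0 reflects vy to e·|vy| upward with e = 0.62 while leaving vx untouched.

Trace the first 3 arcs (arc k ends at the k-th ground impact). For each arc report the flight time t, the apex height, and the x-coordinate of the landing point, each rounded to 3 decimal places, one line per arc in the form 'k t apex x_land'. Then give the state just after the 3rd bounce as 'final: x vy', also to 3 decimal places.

Arc 1: start y=15.220, vy=21.440 → t=4.997, apex=38.673, x_land=64.463, impact vy=-27.532
  bounce: vy ← 0.62·27.532 = 17.070
Arc 2: start y=0.000, vy=17.070 → t=3.484, apex=14.866, x_land=109.401, impact vy=-17.070
  bounce: vy ← 0.62·17.070 = 10.583
Arc 3: start y=0.000, vy=10.583 → t=2.160, apex=5.714, x_land=137.262, impact vy=-10.583
  bounce: vy ← 0.62·10.583 = 6.562

1 4.997 38.673 64.463
2 3.484 14.866 109.401
3 2.160 5.714 137.262
final: 137.262 6.562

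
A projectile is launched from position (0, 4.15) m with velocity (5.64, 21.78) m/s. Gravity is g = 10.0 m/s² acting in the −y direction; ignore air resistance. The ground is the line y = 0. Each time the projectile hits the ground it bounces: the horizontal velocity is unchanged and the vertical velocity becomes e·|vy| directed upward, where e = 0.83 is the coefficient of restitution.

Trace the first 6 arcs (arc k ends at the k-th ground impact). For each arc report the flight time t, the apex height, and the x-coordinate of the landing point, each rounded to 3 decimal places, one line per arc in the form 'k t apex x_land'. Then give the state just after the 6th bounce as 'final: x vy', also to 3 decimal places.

1 4.539 27.868 25.599
2 3.919 19.199 47.703
3 3.253 13.226 66.048
4 2.700 9.111 81.275
5 2.241 6.277 93.914
6 1.860 4.324 104.404
final: 104.404 7.719

Arc 1: start y=4.150, vy=21.780 → t=4.539, apex=27.868, x_land=25.599, impact vy=-23.609
  bounce: vy ← 0.83·23.609 = 19.595
Arc 2: start y=0.000, vy=19.595 → t=3.919, apex=19.199, x_land=47.703, impact vy=-19.595
  bounce: vy ← 0.83·19.595 = 16.264
Arc 3: start y=0.000, vy=16.264 → t=3.253, apex=13.226, x_land=66.048, impact vy=-16.264
  bounce: vy ← 0.83·16.264 = 13.499
Arc 4: start y=0.000, vy=13.499 → t=2.700, apex=9.111, x_land=81.275, impact vy=-13.499
  bounce: vy ← 0.83·13.499 = 11.204
Arc 5: start y=0.000, vy=11.204 → t=2.241, apex=6.277, x_land=93.914, impact vy=-11.204
  bounce: vy ← 0.83·11.204 = 9.300
Arc 6: start y=0.000, vy=9.300 → t=1.860, apex=4.324, x_land=104.404, impact vy=-9.300
  bounce: vy ← 0.83·9.300 = 7.719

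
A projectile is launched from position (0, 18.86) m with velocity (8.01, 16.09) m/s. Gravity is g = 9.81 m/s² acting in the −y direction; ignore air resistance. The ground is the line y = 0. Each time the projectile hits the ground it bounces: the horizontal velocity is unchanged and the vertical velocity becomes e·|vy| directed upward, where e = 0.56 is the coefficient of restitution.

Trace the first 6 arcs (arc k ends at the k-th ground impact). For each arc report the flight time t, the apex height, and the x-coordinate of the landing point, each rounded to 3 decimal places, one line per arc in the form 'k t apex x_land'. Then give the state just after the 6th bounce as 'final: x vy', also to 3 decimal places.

1 4.197 32.055 33.614
2 2.863 10.052 56.548
3 1.603 3.152 69.392
4 0.898 0.989 76.584
5 0.503 0.310 80.611
6 0.282 0.097 82.867
final: 82.867 0.773

Arc 1: start y=18.860, vy=16.090 → t=4.197, apex=32.055, x_land=33.614, impact vy=-25.078
  bounce: vy ← 0.56·25.078 = 14.044
Arc 2: start y=0.000, vy=14.044 → t=2.863, apex=10.052, x_land=56.548, impact vy=-14.044
  bounce: vy ← 0.56·14.044 = 7.865
Arc 3: start y=0.000, vy=7.865 → t=1.603, apex=3.152, x_land=69.392, impact vy=-7.865
  bounce: vy ← 0.56·7.865 = 4.404
Arc 4: start y=0.000, vy=4.404 → t=0.898, apex=0.989, x_land=76.584, impact vy=-4.404
  bounce: vy ← 0.56·4.404 = 2.466
Arc 5: start y=0.000, vy=2.466 → t=0.503, apex=0.310, x_land=80.611, impact vy=-2.466
  bounce: vy ← 0.56·2.466 = 1.381
Arc 6: start y=0.000, vy=1.381 → t=0.282, apex=0.097, x_land=82.867, impact vy=-1.381
  bounce: vy ← 0.56·1.381 = 0.773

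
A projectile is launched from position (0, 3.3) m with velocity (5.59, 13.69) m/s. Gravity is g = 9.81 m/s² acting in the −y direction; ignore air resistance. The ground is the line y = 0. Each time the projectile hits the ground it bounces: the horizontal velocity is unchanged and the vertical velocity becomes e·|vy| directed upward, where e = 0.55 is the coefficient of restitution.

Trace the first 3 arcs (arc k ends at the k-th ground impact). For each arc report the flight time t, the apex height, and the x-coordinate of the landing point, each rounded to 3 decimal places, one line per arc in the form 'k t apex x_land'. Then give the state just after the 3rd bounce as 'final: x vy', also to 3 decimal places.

Arc 1: start y=3.300, vy=13.690 → t=3.014, apex=12.852, x_land=16.850, impact vy=-15.880
  bounce: vy ← 0.55·15.880 = 8.734
Arc 2: start y=0.000, vy=8.734 → t=1.781, apex=3.888, x_land=26.803, impact vy=-8.734
  bounce: vy ← 0.55·8.734 = 4.804
Arc 3: start y=0.000, vy=4.804 → t=0.979, apex=1.176, x_land=32.277, impact vy=-4.804
  bounce: vy ← 0.55·4.804 = 2.642

1 3.014 12.852 16.850
2 1.781 3.888 26.803
3 0.979 1.176 32.277
final: 32.277 2.642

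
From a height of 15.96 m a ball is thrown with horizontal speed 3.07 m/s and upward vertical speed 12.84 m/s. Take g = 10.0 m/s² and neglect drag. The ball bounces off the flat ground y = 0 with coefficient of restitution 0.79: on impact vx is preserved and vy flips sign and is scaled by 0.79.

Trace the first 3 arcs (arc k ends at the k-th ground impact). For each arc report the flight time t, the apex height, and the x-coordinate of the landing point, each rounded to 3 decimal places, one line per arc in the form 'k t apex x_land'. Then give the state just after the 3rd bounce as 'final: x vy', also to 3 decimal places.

1 3.484 24.203 10.696
2 3.476 15.105 21.368
3 2.746 9.427 29.799
final: 29.799 10.848

Arc 1: start y=15.960, vy=12.840 → t=3.484, apex=24.203, x_land=10.696, impact vy=-22.001
  bounce: vy ← 0.79·22.001 = 17.381
Arc 2: start y=0.000, vy=17.381 → t=3.476, apex=15.105, x_land=21.368, impact vy=-17.381
  bounce: vy ← 0.79·17.381 = 13.731
Arc 3: start y=0.000, vy=13.731 → t=2.746, apex=9.427, x_land=29.799, impact vy=-13.731
  bounce: vy ← 0.79·13.731 = 10.848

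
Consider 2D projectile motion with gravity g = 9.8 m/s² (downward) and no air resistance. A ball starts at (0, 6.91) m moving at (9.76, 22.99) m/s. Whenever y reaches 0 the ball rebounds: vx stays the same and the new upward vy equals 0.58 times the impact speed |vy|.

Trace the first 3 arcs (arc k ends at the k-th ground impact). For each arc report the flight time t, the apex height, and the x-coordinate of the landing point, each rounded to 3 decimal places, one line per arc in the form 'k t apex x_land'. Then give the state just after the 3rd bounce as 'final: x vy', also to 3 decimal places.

Arc 1: start y=6.910, vy=22.990 → t=4.975, apex=33.876, x_land=48.559, impact vy=-25.768
  bounce: vy ← 0.58·25.768 = 14.945
Arc 2: start y=0.000, vy=14.945 → t=3.050, apex=11.396, x_land=78.327, impact vy=-14.945
  bounce: vy ← 0.58·14.945 = 8.668
Arc 3: start y=0.000, vy=8.668 → t=1.769, apex=3.834, x_land=95.593, impact vy=-8.668
  bounce: vy ← 0.58·8.668 = 5.028

1 4.975 33.876 48.559
2 3.050 11.396 78.327
3 1.769 3.834 95.593
final: 95.593 5.028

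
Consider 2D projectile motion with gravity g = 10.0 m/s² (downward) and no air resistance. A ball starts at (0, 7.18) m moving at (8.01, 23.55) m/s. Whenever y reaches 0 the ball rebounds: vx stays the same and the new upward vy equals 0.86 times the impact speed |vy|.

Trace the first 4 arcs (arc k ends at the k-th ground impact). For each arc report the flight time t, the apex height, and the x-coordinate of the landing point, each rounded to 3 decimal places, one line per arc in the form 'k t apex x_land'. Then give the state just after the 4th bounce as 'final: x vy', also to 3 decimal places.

Arc 1: start y=7.180, vy=23.550 → t=4.997, apex=34.910, x_land=40.029, impact vy=-26.424
  bounce: vy ← 0.86·26.424 = 22.724
Arc 2: start y=0.000, vy=22.724 → t=4.545, apex=25.820, x_land=76.433, impact vy=-22.724
  bounce: vy ← 0.86·22.724 = 19.543
Arc 3: start y=0.000, vy=19.543 → t=3.909, apex=19.096, x_land=107.741, impact vy=-19.543
  bounce: vy ← 0.86·19.543 = 16.807
Arc 4: start y=0.000, vy=16.807 → t=3.361, apex=14.123, x_land=134.665, impact vy=-16.807
  bounce: vy ← 0.86·16.807 = 14.454

1 4.997 34.910 40.029
2 4.545 25.820 76.433
3 3.909 19.096 107.741
4 3.361 14.123 134.665
final: 134.665 14.454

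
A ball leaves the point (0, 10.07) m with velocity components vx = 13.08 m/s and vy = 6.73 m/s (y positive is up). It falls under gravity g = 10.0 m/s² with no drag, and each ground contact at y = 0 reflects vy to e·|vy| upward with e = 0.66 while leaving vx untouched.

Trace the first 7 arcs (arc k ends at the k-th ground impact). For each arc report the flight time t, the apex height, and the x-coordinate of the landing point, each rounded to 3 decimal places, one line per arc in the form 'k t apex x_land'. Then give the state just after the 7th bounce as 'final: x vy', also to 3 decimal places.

Arc 1: start y=10.070, vy=6.730 → t=2.244, apex=12.335, x_land=29.347, impact vy=-15.706
  bounce: vy ← 0.66·15.706 = 10.366
Arc 2: start y=0.000, vy=10.366 → t=2.073, apex=5.373, x_land=56.465, impact vy=-10.366
  bounce: vy ← 0.66·10.366 = 6.842
Arc 3: start y=0.000, vy=6.842 → t=1.368, apex=2.340, x_land=74.363, impact vy=-6.842
  bounce: vy ← 0.66·6.842 = 4.516
Arc 4: start y=0.000, vy=4.516 → t=0.903, apex=1.020, x_land=86.176, impact vy=-4.516
  bounce: vy ← 0.66·4.516 = 2.980
Arc 5: start y=0.000, vy=2.980 → t=0.596, apex=0.444, x_land=93.972, impact vy=-2.980
  bounce: vy ← 0.66·2.980 = 1.967
Arc 6: start y=0.000, vy=1.967 → t=0.393, apex=0.193, x_land=99.118, impact vy=-1.967
  bounce: vy ← 0.66·1.967 = 1.298
Arc 7: start y=0.000, vy=1.298 → t=0.260, apex=0.084, x_land=102.514, impact vy=-1.298
  bounce: vy ← 0.66·1.298 = 0.857

1 2.244 12.335 29.347
2 2.073 5.373 56.465
3 1.368 2.340 74.363
4 0.903 1.020 86.176
5 0.596 0.444 93.972
6 0.393 0.193 99.118
7 0.260 0.084 102.514
final: 102.514 0.857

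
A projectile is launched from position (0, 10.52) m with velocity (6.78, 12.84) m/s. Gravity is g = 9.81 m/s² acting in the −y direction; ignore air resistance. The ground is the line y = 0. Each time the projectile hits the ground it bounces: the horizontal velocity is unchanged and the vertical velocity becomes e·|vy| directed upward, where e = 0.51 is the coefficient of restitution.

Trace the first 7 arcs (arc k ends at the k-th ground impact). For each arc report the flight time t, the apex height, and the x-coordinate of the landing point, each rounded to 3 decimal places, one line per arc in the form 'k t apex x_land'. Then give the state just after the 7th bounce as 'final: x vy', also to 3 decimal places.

Arc 1: start y=10.520, vy=12.840 → t=3.273, apex=18.923, x_land=22.191, impact vy=-19.268
  bounce: vy ← 0.51·19.268 = 9.827
Arc 2: start y=0.000, vy=9.827 → t=2.003, apex=4.922, x_land=35.774, impact vy=-9.827
  bounce: vy ← 0.51·9.827 = 5.012
Arc 3: start y=0.000, vy=5.012 → t=1.022, apex=1.280, x_land=42.702, impact vy=-5.012
  bounce: vy ← 0.51·5.012 = 2.556
Arc 4: start y=0.000, vy=2.556 → t=0.521, apex=0.333, x_land=46.235, impact vy=-2.556
  bounce: vy ← 0.51·2.556 = 1.304
Arc 5: start y=0.000, vy=1.304 → t=0.266, apex=0.087, x_land=48.037, impact vy=-1.304
  bounce: vy ← 0.51·1.304 = 0.665
Arc 6: start y=0.000, vy=0.665 → t=0.136, apex=0.023, x_land=48.956, impact vy=-0.665
  bounce: vy ← 0.51·0.665 = 0.339
Arc 7: start y=0.000, vy=0.339 → t=0.069, apex=0.006, x_land=49.424, impact vy=-0.339
  bounce: vy ← 0.51·0.339 = 0.173

1 3.273 18.923 22.191
2 2.003 4.922 35.774
3 1.022 1.280 42.702
4 0.521 0.333 46.235
5 0.266 0.087 48.037
6 0.136 0.023 48.956
7 0.069 0.006 49.424
final: 49.424 0.173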